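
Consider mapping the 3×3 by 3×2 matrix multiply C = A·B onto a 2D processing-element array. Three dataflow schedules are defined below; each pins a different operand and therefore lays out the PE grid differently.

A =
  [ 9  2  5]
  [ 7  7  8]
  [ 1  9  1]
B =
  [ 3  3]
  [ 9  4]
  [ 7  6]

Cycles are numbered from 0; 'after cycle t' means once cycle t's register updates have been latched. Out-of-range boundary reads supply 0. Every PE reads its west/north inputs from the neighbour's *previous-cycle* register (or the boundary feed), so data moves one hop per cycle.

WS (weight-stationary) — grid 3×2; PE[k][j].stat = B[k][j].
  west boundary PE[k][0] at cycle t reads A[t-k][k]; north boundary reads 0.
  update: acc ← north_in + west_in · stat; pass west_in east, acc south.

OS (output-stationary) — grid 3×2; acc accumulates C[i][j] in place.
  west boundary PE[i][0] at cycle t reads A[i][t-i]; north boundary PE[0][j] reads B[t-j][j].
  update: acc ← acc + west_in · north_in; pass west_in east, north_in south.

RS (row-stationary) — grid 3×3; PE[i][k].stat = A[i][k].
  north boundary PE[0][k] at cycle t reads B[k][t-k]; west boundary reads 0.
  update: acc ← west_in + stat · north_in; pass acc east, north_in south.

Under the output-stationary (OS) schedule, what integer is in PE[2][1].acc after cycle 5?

OS (3×2). Following PE[2][1] plus its west/north inputs:
  @0  [1,1]  acc 0  |  →0  ↓0
  @0  [2,0]  acc 0  |  →0  ↓0
  @0  [2,1]  acc 0  |  →0  ↓0
  @1  [1,1]  acc 0  |  →0  ↓0
  @1  [2,0]  acc 0  |  →0  ↓0
  @1  [2,1]  acc 0  |  →0  ↓0
  @2  [1,1]  acc 21  |  →7  ↓3
  @2  [2,0]  acc 3  |  →1  ↓3
  @2  [2,1]  acc 0  |  →0  ↓0
  @3  [1,1]  acc 49  |  →7  ↓4
  @3  [2,0]  acc 84  |  →9  ↓9
  @3  [2,1]  acc 3  |  →1  ↓3
  @4  [1,1]  acc 97  |  →8  ↓6
  @4  [2,0]  acc 91  |  →1  ↓7
  @4  [2,1]  acc 39  |  →9  ↓4
  @5  [1,1]  acc 97  |  →0  ↓0
  @5  [2,0]  acc 91  |  →0  ↓0
  @5  [2,1]  acc 45  |  →1  ↓6

PE[2][1].acc = 45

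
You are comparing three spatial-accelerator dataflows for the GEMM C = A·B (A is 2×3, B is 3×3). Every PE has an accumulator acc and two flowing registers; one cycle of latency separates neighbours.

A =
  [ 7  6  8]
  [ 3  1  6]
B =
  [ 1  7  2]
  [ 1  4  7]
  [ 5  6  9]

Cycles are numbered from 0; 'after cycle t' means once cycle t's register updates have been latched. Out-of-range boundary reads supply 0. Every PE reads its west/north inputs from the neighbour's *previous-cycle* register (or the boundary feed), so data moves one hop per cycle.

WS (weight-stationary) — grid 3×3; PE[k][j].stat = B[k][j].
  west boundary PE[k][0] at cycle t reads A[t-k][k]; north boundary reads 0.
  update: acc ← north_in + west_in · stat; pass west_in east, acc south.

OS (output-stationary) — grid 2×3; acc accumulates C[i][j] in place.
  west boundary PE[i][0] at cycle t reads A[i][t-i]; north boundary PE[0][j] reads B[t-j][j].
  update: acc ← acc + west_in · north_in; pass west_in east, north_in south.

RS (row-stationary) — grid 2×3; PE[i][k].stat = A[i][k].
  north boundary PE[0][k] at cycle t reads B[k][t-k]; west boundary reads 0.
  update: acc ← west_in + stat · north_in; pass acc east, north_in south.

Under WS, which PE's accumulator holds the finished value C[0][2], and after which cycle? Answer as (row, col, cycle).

(row, col, cycle) = (2, 2, 4)

Under WS, C[0][2] lands at PE[2][2]:
  [0] (2,2) acc=0 (h:0 v:0)
  [1] (2,2) acc=0 (h:0 v:0)
  [2] (2,2) acc=0 (h:0 v:0)
  [3] (2,2) acc=0 (h:0 v:0)
  [4] (2,2) acc=128 (h:8 v:128)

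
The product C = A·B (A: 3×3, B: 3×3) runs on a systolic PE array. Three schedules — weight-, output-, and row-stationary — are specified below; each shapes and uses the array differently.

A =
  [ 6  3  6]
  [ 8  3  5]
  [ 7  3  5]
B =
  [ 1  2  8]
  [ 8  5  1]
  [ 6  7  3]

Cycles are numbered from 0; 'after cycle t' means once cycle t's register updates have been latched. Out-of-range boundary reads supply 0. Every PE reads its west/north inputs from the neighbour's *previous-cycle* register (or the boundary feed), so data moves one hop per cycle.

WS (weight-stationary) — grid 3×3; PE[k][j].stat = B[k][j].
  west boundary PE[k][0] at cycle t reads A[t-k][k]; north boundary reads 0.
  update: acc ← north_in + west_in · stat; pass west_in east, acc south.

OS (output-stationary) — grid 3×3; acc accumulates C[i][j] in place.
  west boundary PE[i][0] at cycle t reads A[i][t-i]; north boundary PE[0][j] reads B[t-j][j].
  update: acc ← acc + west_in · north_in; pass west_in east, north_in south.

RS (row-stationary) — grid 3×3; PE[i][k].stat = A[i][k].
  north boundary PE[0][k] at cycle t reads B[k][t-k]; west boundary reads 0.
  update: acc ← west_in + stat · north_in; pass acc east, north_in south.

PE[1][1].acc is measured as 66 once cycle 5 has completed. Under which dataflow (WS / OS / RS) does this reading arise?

WS [3×3] PE[1][1] across cycles:
  t=0 PE[1][1]: acc=0 h=0 v=0
  t=1 PE[1][1]: acc=0 h=0 v=0
  t=2 PE[1][1]: acc=27 h=3 v=27
  t=3 PE[1][1]: acc=31 h=3 v=31
  t=4 PE[1][1]: acc=29 h=3 v=29
  t=5 PE[1][1]: acc=0 h=0 v=0
OS [3×3] PE[1][1] across cycles:
  t=0 PE[1][1]: acc=0 h=0 v=0
  t=1 PE[1][1]: acc=0 h=0 v=0
  t=2 PE[1][1]: acc=16 h=8 v=2
  t=3 PE[1][1]: acc=31 h=3 v=5
  t=4 PE[1][1]: acc=66 h=5 v=7
  t=5 PE[1][1]: acc=66 h=0 v=0
RS [3×3] PE[1][1] across cycles:
  t=0 PE[1][1]: acc=0 h=0 v=0
  t=1 PE[1][1]: acc=0 h=0 v=0
  t=2 PE[1][1]: acc=32 h=32 v=8
  t=3 PE[1][1]: acc=31 h=31 v=5
  t=4 PE[1][1]: acc=67 h=67 v=1
  t=5 PE[1][1]: acc=0 h=0 v=0

dataflow = OS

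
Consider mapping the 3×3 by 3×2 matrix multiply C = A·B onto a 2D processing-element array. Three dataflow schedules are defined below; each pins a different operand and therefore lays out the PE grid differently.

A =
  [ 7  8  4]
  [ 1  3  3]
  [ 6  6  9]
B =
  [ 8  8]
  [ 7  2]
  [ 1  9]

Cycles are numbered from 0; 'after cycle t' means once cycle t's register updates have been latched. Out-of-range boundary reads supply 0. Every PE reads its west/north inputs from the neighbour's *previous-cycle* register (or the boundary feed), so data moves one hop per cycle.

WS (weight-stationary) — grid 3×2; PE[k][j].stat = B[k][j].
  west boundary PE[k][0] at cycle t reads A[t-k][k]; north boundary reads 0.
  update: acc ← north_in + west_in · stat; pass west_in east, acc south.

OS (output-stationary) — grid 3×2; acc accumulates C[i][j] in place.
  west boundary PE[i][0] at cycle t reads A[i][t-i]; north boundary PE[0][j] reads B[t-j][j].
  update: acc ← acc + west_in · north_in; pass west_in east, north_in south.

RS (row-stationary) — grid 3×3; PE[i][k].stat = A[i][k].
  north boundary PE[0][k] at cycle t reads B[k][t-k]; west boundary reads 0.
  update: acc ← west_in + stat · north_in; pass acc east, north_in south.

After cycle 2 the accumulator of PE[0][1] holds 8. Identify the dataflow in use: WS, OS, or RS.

dataflow = WS

WS [3×2] PE[0][1] across cycles:
  after 0 — PE[0][1] acc=0, pass-E 0, pass-S 0
  after 1 — PE[0][1] acc=56, pass-E 7, pass-S 56
  after 2 — PE[0][1] acc=8, pass-E 1, pass-S 8
OS [3×2] PE[0][1] across cycles:
  after 0 — PE[0][1] acc=0, pass-E 0, pass-S 0
  after 1 — PE[0][1] acc=56, pass-E 7, pass-S 8
  after 2 — PE[0][1] acc=72, pass-E 8, pass-S 2
RS [3×3] PE[0][1] across cycles:
  after 0 — PE[0][1] acc=0, pass-E 0, pass-S 0
  after 1 — PE[0][1] acc=112, pass-E 112, pass-S 7
  after 2 — PE[0][1] acc=72, pass-E 72, pass-S 2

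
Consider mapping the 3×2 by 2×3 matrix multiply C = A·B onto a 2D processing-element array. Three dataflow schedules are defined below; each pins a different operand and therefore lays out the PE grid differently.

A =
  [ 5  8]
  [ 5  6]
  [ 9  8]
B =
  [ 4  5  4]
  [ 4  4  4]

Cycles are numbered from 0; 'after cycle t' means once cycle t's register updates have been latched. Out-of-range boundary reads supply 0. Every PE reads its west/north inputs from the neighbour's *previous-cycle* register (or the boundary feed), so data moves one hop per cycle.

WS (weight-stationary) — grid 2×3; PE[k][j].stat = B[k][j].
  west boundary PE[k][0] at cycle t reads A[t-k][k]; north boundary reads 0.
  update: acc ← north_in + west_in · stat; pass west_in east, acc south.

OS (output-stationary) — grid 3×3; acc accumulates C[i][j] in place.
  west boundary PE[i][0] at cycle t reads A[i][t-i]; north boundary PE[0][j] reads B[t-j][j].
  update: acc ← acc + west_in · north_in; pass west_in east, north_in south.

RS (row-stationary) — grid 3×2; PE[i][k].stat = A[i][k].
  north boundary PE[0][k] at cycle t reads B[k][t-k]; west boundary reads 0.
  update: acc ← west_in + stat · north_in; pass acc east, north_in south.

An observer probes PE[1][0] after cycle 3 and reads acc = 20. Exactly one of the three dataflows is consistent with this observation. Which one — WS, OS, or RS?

WS [2×3] PE[1][0] across cycles:
  cycle 0: PE[1][0] → acc 0, east 0, south 0
  cycle 1: PE[1][0] → acc 52, east 8, south 52
  cycle 2: PE[1][0] → acc 44, east 6, south 44
  cycle 3: PE[1][0] → acc 68, east 8, south 68
OS [3×3] PE[1][0] across cycles:
  cycle 0: PE[1][0] → acc 0, east 0, south 0
  cycle 1: PE[1][0] → acc 20, east 5, south 4
  cycle 2: PE[1][0] → acc 44, east 6, south 4
  cycle 3: PE[1][0] → acc 44, east 0, south 0
RS [3×2] PE[1][0] across cycles:
  cycle 0: PE[1][0] → acc 0, east 0, south 0
  cycle 1: PE[1][0] → acc 20, east 20, south 4
  cycle 2: PE[1][0] → acc 25, east 25, south 5
  cycle 3: PE[1][0] → acc 20, east 20, south 4

dataflow = RS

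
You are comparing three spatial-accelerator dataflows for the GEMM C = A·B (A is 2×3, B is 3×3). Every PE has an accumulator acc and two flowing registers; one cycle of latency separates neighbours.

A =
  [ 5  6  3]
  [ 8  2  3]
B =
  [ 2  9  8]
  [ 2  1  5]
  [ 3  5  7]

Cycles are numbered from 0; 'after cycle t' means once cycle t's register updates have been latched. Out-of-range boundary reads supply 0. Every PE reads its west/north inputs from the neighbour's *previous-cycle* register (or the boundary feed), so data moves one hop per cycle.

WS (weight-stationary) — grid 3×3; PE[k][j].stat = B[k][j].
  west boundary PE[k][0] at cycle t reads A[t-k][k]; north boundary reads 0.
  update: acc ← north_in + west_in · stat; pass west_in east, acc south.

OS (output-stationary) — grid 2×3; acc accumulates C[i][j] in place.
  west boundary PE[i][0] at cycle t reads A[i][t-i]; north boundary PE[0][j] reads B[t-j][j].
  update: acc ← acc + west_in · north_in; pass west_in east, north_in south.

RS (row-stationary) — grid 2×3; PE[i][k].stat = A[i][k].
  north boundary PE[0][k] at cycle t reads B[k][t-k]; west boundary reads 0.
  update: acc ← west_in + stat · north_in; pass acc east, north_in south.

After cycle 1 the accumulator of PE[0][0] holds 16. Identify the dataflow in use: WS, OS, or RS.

WS (3×3 grid), PE[0][0]:
  step 0 · PE0,0: acc=10; fwd→5 fwd↓10
  step 1 · PE0,0: acc=16; fwd→8 fwd↓16
OS (2×3 grid), PE[0][0]:
  step 0 · PE0,0: acc=10; fwd→5 fwd↓2
  step 1 · PE0,0: acc=22; fwd→6 fwd↓2
RS (2×3 grid), PE[0][0]:
  step 0 · PE0,0: acc=10; fwd→10 fwd↓2
  step 1 · PE0,0: acc=45; fwd→45 fwd↓9

dataflow = WS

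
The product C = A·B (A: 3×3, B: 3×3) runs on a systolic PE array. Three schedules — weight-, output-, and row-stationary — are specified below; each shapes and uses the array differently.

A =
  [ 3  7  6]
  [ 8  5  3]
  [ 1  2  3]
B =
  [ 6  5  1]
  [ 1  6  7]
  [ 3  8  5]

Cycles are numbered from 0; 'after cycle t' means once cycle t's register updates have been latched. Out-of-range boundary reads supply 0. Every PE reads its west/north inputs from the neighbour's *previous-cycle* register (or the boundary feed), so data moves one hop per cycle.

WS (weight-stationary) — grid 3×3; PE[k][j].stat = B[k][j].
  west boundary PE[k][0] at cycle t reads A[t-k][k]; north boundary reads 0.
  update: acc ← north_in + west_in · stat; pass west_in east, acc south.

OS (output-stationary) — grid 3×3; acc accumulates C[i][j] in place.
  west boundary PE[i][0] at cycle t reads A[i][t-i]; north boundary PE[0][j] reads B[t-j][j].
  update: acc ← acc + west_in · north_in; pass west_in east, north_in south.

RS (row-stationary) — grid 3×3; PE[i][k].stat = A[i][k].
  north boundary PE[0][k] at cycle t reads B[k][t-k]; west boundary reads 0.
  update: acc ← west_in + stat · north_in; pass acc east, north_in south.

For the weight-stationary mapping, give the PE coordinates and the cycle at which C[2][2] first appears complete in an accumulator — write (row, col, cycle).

(row, col, cycle) = (2, 2, 6)

WS — PE[2][2] is where C[2][2] collects:
  0: (2,2).acc=0  regs=<0,0>
  1: (2,2).acc=0  regs=<0,0>
  2: (2,2).acc=0  regs=<0,0>
  3: (2,2).acc=0  regs=<0,0>
  4: (2,2).acc=82  regs=<6,82>
  5: (2,2).acc=58  regs=<3,58>
  6: (2,2).acc=30  regs=<3,30>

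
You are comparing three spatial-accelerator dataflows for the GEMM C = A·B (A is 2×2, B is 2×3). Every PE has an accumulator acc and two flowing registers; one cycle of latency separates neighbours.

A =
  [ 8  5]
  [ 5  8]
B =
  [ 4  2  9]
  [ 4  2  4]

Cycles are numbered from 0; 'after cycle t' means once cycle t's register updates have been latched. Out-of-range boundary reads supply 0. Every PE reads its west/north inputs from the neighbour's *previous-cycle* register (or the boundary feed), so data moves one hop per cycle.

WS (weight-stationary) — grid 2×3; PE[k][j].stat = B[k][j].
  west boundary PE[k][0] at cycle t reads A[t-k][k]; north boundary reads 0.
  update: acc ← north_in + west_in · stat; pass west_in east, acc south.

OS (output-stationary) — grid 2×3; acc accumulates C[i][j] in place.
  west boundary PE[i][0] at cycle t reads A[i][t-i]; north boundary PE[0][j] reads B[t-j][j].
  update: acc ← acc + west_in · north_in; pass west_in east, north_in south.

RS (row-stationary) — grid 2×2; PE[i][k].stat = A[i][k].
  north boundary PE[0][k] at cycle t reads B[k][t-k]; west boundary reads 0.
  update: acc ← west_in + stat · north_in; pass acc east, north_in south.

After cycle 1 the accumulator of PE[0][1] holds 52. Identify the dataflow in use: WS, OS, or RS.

WS [2×3] PE[0][1] across cycles:
  [0] (0,1) acc=0 (h:0 v:0)
  [1] (0,1) acc=16 (h:8 v:16)
OS [2×3] PE[0][1] across cycles:
  [0] (0,1) acc=0 (h:0 v:0)
  [1] (0,1) acc=16 (h:8 v:2)
RS [2×2] PE[0][1] across cycles:
  [0] (0,1) acc=0 (h:0 v:0)
  [1] (0,1) acc=52 (h:52 v:4)

dataflow = RS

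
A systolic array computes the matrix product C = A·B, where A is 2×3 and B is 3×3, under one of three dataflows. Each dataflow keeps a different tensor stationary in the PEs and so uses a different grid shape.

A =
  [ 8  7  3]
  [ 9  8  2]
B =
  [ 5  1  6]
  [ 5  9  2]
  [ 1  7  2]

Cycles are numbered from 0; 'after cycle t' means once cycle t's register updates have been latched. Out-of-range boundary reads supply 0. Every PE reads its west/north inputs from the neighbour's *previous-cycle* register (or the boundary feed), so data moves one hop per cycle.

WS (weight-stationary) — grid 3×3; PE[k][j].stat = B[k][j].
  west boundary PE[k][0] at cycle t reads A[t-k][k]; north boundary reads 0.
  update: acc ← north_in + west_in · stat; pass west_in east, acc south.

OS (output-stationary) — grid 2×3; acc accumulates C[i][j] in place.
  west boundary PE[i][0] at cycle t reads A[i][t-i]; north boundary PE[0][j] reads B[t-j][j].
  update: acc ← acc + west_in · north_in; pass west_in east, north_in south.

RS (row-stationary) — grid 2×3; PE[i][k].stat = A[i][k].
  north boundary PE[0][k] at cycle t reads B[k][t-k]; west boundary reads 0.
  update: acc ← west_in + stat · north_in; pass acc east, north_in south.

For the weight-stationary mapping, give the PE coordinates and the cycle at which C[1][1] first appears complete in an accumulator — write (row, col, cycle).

(row, col, cycle) = (2, 1, 4)

WS: C[1][1] accumulates in PE[2][1]:
  step 0 · PE2,1: acc=0; fwd→0 fwd↓0
  step 1 · PE2,1: acc=0; fwd→0 fwd↓0
  step 2 · PE2,1: acc=0; fwd→0 fwd↓0
  step 3 · PE2,1: acc=92; fwd→3 fwd↓92
  step 4 · PE2,1: acc=95; fwd→2 fwd↓95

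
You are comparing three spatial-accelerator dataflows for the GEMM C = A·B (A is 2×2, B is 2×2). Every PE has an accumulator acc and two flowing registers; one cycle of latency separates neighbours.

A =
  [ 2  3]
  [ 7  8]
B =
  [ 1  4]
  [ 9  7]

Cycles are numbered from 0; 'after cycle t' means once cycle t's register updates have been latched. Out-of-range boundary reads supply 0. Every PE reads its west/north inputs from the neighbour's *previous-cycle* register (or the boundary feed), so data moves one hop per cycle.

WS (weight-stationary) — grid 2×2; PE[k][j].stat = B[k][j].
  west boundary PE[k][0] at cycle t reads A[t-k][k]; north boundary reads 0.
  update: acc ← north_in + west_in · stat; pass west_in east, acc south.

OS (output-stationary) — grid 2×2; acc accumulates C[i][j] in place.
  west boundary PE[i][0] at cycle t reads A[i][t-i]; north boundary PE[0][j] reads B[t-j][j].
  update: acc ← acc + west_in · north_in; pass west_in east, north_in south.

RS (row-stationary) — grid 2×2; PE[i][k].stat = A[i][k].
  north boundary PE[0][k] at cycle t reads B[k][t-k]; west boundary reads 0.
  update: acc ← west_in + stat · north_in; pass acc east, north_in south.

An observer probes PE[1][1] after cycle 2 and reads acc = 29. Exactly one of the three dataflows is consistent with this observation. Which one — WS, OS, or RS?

dataflow = WS

Under WS (2×2), PE[1][1]:
  after 0 — PE[1][1] acc=0, pass-E 0, pass-S 0
  after 1 — PE[1][1] acc=0, pass-E 0, pass-S 0
  after 2 — PE[1][1] acc=29, pass-E 3, pass-S 29
Under OS (2×2), PE[1][1]:
  after 0 — PE[1][1] acc=0, pass-E 0, pass-S 0
  after 1 — PE[1][1] acc=0, pass-E 0, pass-S 0
  after 2 — PE[1][1] acc=28, pass-E 7, pass-S 4
Under RS (2×2), PE[1][1]:
  after 0 — PE[1][1] acc=0, pass-E 0, pass-S 0
  after 1 — PE[1][1] acc=0, pass-E 0, pass-S 0
  after 2 — PE[1][1] acc=79, pass-E 79, pass-S 9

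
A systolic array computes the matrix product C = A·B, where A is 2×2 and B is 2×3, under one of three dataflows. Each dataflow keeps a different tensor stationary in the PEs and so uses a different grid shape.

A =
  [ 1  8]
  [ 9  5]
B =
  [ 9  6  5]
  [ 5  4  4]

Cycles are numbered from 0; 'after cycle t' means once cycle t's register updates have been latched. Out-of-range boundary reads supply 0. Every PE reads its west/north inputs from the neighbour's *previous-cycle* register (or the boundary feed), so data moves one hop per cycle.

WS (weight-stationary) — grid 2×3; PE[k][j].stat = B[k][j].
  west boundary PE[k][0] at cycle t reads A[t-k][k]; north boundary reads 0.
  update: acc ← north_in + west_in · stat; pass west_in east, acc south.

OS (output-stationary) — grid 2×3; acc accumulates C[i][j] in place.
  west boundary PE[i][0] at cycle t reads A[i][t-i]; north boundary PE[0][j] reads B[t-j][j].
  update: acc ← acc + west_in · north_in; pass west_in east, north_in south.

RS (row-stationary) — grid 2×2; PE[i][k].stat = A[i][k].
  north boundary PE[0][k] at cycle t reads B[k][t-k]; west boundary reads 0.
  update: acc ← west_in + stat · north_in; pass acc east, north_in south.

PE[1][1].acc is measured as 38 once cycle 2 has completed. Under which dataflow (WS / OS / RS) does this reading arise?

WS (2×3 grid), PE[1][1]:
  0: (1,1).acc=0  regs=<0,0>
  1: (1,1).acc=0  regs=<0,0>
  2: (1,1).acc=38  regs=<8,38>
OS (2×3 grid), PE[1][1]:
  0: (1,1).acc=0  regs=<0,0>
  1: (1,1).acc=0  regs=<0,0>
  2: (1,1).acc=54  regs=<9,6>
RS (2×2 grid), PE[1][1]:
  0: (1,1).acc=0  regs=<0,0>
  1: (1,1).acc=0  regs=<0,0>
  2: (1,1).acc=106  regs=<106,5>

dataflow = WS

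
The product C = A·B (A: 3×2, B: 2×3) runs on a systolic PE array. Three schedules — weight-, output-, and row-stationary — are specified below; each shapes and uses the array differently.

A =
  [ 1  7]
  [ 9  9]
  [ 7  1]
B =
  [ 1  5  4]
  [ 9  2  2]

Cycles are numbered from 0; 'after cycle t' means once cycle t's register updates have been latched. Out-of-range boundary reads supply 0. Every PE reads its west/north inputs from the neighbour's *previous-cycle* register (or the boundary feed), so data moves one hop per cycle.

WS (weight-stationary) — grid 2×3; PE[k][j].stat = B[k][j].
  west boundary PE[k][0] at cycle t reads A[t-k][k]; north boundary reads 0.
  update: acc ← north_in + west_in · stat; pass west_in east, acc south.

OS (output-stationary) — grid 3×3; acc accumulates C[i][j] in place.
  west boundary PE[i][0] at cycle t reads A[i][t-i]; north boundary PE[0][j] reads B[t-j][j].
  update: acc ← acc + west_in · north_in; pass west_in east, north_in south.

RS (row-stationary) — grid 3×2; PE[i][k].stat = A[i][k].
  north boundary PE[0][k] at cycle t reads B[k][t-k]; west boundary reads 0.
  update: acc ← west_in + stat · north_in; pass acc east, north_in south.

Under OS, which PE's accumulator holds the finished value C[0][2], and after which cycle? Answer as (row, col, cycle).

(row, col, cycle) = (0, 2, 3)

OS — PE[0][2] is where C[0][2] collects:
  0: (0,2).acc=0  regs=<0,0>
  1: (0,2).acc=0  regs=<0,0>
  2: (0,2).acc=4  regs=<1,4>
  3: (0,2).acc=18  regs=<7,2>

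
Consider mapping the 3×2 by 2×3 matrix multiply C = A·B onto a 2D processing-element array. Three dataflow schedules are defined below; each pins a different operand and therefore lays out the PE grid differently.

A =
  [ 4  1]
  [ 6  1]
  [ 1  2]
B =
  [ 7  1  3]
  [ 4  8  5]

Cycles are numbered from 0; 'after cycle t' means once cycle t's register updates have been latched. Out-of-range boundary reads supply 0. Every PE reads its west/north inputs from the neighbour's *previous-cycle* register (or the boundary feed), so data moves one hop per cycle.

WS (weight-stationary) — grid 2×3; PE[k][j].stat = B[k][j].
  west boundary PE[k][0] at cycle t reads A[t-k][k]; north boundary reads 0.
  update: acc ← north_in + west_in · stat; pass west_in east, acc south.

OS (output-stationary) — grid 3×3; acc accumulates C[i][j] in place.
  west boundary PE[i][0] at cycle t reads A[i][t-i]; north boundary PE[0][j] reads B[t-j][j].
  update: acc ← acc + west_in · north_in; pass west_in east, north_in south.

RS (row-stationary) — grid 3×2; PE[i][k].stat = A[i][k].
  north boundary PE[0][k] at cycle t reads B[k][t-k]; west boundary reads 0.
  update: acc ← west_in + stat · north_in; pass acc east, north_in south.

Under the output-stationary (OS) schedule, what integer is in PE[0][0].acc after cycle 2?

OS (3×3). Following PE[0][0] plus its west/north inputs:
  c0 r0c0: 28 / 4 / 7
  c1 r0c0: 32 / 1 / 4
  c2 r0c0: 32 / 0 / 0

PE[0][0].acc = 32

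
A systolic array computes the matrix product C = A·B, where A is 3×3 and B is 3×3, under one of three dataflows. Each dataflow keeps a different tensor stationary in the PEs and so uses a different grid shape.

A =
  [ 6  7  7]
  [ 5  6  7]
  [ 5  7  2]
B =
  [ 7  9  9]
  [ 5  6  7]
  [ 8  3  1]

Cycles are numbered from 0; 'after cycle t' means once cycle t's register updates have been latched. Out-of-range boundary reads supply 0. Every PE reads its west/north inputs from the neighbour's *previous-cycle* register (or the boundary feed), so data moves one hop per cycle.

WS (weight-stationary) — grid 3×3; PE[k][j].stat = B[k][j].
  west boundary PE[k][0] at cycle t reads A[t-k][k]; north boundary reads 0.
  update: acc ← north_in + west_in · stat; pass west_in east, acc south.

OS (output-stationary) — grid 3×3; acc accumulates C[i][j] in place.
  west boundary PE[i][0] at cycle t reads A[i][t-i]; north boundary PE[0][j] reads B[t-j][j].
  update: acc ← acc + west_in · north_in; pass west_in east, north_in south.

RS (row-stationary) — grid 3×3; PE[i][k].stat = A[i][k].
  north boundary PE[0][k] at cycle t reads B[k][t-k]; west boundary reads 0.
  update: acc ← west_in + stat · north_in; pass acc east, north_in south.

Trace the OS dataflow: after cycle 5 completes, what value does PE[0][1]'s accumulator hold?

Tracing OS — 3×3 array, target PE[0][1]:
  0: (0,0).acc=42  regs=<6,7>
  0: (0,1).acc=0  regs=<0,0>
  1: (0,0).acc=77  regs=<7,5>
  1: (0,1).acc=54  regs=<6,9>
  2: (0,0).acc=133  regs=<7,8>
  2: (0,1).acc=96  regs=<7,6>
  3: (0,0).acc=133  regs=<0,0>
  3: (0,1).acc=117  regs=<7,3>
  4: (0,0).acc=133  regs=<0,0>
  4: (0,1).acc=117  regs=<0,0>
  5: (0,0).acc=133  regs=<0,0>
  5: (0,1).acc=117  regs=<0,0>

PE[0][1].acc = 117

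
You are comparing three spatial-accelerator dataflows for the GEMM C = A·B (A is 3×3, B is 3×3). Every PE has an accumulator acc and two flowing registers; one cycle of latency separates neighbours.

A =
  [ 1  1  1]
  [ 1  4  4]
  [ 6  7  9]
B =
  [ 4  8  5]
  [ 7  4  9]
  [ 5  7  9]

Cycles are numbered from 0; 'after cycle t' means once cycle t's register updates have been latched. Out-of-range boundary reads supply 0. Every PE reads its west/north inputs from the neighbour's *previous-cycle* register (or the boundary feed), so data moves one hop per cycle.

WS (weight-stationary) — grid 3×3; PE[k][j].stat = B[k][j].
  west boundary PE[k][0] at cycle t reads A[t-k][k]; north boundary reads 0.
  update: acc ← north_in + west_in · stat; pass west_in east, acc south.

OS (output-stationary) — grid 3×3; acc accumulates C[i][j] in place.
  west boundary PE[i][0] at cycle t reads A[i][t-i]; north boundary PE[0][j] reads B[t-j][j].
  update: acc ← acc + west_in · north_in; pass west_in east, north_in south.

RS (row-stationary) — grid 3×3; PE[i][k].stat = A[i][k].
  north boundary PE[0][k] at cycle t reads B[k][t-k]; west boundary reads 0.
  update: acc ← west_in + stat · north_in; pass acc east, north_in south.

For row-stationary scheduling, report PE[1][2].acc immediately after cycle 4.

PE[1][2].acc = 52

RS (3×3). Following PE[1][2] plus its west/north inputs:
  c0 r0c2: 0 / 0 / 0
  c0 r1c1: 0 / 0 / 0
  c0 r1c2: 0 / 0 / 0
  c1 r0c2: 0 / 0 / 0
  c1 r1c1: 0 / 0 / 0
  c1 r1c2: 0 / 0 / 0
  c2 r0c2: 16 / 16 / 5
  c2 r1c1: 32 / 32 / 7
  c2 r1c2: 0 / 0 / 0
  c3 r0c2: 19 / 19 / 7
  c3 r1c1: 24 / 24 / 4
  c3 r1c2: 52 / 52 / 5
  c4 r0c2: 23 / 23 / 9
  c4 r1c1: 41 / 41 / 9
  c4 r1c2: 52 / 52 / 7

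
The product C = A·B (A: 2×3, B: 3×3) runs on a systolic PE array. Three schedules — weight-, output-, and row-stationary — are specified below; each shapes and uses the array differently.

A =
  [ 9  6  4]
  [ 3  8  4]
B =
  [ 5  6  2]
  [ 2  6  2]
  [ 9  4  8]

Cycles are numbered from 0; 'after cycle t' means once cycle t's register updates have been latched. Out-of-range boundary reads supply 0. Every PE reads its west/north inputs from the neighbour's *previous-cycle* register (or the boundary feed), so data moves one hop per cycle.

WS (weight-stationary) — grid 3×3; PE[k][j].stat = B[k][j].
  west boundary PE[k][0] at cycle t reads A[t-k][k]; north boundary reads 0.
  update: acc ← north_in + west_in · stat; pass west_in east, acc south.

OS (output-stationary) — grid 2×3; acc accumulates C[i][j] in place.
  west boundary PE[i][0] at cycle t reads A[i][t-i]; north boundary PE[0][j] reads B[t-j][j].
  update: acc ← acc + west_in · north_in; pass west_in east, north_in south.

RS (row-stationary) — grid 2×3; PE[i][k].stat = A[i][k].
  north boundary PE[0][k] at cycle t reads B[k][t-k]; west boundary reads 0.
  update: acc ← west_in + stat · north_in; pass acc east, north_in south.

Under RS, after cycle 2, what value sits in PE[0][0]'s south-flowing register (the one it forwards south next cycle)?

register = 2

RS 2×3: PE[0][0] cycle-by-cycle (with neighbour feeds):
  0: (0,0).acc=45  regs=<45,5>
  1: (0,0).acc=54  regs=<54,6>
  2: (0,0).acc=18  regs=<18,2>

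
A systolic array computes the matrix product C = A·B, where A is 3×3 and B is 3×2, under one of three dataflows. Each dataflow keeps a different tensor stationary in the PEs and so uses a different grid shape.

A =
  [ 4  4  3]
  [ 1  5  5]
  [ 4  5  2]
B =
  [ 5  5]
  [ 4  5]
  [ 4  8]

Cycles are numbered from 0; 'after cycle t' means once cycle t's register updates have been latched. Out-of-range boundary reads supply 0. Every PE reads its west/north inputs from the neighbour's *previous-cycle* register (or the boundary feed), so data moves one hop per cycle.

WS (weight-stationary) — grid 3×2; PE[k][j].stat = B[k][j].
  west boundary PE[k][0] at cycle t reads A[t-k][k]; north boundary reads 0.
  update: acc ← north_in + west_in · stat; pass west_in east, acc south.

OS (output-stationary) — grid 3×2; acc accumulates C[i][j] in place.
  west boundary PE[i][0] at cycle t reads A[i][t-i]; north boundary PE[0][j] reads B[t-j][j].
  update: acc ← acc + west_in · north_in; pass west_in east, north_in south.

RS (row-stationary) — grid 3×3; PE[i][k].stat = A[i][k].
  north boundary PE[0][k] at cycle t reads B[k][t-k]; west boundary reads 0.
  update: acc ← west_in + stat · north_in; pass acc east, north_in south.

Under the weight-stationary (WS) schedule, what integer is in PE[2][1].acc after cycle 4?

PE[2][1].acc = 70

WS (3×2). Following PE[2][1] plus its west/north inputs:
  [0] (1,1) acc=0 (h:0 v:0)
  [0] (2,0) acc=0 (h:0 v:0)
  [0] (2,1) acc=0 (h:0 v:0)
  [1] (1,1) acc=0 (h:0 v:0)
  [1] (2,0) acc=0 (h:0 v:0)
  [1] (2,1) acc=0 (h:0 v:0)
  [2] (1,1) acc=40 (h:4 v:40)
  [2] (2,0) acc=48 (h:3 v:48)
  [2] (2,1) acc=0 (h:0 v:0)
  [3] (1,1) acc=30 (h:5 v:30)
  [3] (2,0) acc=45 (h:5 v:45)
  [3] (2,1) acc=64 (h:3 v:64)
  [4] (1,1) acc=45 (h:5 v:45)
  [4] (2,0) acc=48 (h:2 v:48)
  [4] (2,1) acc=70 (h:5 v:70)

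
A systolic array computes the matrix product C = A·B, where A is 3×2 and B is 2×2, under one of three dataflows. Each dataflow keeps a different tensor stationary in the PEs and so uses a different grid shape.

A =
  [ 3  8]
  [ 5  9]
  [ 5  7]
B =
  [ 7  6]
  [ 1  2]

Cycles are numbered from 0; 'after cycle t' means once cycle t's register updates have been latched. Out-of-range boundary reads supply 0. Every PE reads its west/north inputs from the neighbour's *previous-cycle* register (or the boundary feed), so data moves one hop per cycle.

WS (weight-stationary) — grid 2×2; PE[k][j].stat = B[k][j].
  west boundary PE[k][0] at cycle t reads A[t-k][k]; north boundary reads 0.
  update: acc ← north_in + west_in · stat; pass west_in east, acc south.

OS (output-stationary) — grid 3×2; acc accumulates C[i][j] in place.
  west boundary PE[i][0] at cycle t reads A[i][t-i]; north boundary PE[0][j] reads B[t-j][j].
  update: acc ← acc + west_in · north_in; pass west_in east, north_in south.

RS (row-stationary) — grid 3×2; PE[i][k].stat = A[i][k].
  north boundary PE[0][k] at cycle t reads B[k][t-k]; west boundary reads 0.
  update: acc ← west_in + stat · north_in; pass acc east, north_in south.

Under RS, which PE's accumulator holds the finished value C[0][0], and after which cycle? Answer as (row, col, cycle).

(row, col, cycle) = (0, 1, 1)

RS: C[0][0] accumulates in PE[0][1]:
  cycle 0: PE[0][1] → acc 0, east 0, south 0
  cycle 1: PE[0][1] → acc 29, east 29, south 1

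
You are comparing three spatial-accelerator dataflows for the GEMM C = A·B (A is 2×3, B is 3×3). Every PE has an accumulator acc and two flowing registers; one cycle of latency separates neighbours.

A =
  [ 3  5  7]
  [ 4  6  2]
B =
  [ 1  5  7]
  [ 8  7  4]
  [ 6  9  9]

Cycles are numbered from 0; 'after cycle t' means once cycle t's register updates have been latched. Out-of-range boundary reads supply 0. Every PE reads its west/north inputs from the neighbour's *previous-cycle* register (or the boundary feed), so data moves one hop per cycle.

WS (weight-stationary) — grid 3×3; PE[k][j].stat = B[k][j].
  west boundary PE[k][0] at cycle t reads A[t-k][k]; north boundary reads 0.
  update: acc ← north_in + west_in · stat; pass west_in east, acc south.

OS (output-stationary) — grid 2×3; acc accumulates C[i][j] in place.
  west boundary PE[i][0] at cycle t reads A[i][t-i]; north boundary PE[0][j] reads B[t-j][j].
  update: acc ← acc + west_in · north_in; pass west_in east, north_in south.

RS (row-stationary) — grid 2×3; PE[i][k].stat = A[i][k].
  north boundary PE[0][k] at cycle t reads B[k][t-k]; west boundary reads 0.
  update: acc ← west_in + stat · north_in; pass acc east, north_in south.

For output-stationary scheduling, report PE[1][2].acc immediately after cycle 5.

PE[1][2].acc = 70

OS 2×3: PE[1][2] cycle-by-cycle (with neighbour feeds):
  cycle 0: PE[0][2] → acc 0, east 0, south 0
  cycle 0: PE[1][1] → acc 0, east 0, south 0
  cycle 0: PE[1][2] → acc 0, east 0, south 0
  cycle 1: PE[0][2] → acc 0, east 0, south 0
  cycle 1: PE[1][1] → acc 0, east 0, south 0
  cycle 1: PE[1][2] → acc 0, east 0, south 0
  cycle 2: PE[0][2] → acc 21, east 3, south 7
  cycle 2: PE[1][1] → acc 20, east 4, south 5
  cycle 2: PE[1][2] → acc 0, east 0, south 0
  cycle 3: PE[0][2] → acc 41, east 5, south 4
  cycle 3: PE[1][1] → acc 62, east 6, south 7
  cycle 3: PE[1][2] → acc 28, east 4, south 7
  cycle 4: PE[0][2] → acc 104, east 7, south 9
  cycle 4: PE[1][1] → acc 80, east 2, south 9
  cycle 4: PE[1][2] → acc 52, east 6, south 4
  cycle 5: PE[0][2] → acc 104, east 0, south 0
  cycle 5: PE[1][1] → acc 80, east 0, south 0
  cycle 5: PE[1][2] → acc 70, east 2, south 9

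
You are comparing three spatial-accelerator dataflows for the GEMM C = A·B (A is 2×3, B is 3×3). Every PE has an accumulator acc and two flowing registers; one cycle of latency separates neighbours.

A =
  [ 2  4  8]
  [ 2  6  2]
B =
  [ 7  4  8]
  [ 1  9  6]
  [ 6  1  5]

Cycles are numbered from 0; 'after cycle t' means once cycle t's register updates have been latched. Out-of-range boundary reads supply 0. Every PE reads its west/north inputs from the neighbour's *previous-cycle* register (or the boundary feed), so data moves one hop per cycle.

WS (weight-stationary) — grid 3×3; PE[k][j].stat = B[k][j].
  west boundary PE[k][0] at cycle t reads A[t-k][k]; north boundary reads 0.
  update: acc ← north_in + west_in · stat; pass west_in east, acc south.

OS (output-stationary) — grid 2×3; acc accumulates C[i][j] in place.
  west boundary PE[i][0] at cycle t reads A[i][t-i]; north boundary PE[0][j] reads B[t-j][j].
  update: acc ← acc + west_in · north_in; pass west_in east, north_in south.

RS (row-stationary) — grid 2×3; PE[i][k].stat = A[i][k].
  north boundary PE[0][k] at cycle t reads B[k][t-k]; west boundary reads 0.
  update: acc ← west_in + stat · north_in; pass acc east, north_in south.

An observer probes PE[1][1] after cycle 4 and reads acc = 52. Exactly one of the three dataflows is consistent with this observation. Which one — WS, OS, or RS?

WS (3×3 grid), PE[1][1]:
  step 0 · PE1,1: acc=0; fwd→0 fwd↓0
  step 1 · PE1,1: acc=0; fwd→0 fwd↓0
  step 2 · PE1,1: acc=44; fwd→4 fwd↓44
  step 3 · PE1,1: acc=62; fwd→6 fwd↓62
  step 4 · PE1,1: acc=0; fwd→0 fwd↓0
OS (2×3 grid), PE[1][1]:
  step 0 · PE1,1: acc=0; fwd→0 fwd↓0
  step 1 · PE1,1: acc=0; fwd→0 fwd↓0
  step 2 · PE1,1: acc=8; fwd→2 fwd↓4
  step 3 · PE1,1: acc=62; fwd→6 fwd↓9
  step 4 · PE1,1: acc=64; fwd→2 fwd↓1
RS (2×3 grid), PE[1][1]:
  step 0 · PE1,1: acc=0; fwd→0 fwd↓0
  step 1 · PE1,1: acc=0; fwd→0 fwd↓0
  step 2 · PE1,1: acc=20; fwd→20 fwd↓1
  step 3 · PE1,1: acc=62; fwd→62 fwd↓9
  step 4 · PE1,1: acc=52; fwd→52 fwd↓6

dataflow = RS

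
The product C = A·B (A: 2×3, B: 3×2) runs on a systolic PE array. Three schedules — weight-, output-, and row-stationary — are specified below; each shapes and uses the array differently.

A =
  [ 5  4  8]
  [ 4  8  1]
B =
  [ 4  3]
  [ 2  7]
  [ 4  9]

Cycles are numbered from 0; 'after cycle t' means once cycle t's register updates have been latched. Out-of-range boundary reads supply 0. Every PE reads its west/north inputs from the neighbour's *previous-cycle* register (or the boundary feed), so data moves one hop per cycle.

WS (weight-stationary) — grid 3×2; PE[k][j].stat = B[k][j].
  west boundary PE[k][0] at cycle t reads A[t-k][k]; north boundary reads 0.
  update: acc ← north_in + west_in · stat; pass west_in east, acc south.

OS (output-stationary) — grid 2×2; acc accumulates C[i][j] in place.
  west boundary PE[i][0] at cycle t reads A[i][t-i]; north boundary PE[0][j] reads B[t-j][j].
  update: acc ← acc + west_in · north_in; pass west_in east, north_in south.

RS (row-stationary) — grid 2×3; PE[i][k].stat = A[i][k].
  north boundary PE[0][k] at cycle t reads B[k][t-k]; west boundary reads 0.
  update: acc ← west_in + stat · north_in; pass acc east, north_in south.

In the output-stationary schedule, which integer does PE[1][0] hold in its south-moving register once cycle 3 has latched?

Tracing OS — 2×2 array, target PE[1][0]:
  cycle 0: PE[0][0] → acc 20, east 5, south 4
  cycle 0: PE[1][0] → acc 0, east 0, south 0
  cycle 1: PE[0][0] → acc 28, east 4, south 2
  cycle 1: PE[1][0] → acc 16, east 4, south 4
  cycle 2: PE[0][0] → acc 60, east 8, south 4
  cycle 2: PE[1][0] → acc 32, east 8, south 2
  cycle 3: PE[0][0] → acc 60, east 0, south 0
  cycle 3: PE[1][0] → acc 36, east 1, south 4

register = 4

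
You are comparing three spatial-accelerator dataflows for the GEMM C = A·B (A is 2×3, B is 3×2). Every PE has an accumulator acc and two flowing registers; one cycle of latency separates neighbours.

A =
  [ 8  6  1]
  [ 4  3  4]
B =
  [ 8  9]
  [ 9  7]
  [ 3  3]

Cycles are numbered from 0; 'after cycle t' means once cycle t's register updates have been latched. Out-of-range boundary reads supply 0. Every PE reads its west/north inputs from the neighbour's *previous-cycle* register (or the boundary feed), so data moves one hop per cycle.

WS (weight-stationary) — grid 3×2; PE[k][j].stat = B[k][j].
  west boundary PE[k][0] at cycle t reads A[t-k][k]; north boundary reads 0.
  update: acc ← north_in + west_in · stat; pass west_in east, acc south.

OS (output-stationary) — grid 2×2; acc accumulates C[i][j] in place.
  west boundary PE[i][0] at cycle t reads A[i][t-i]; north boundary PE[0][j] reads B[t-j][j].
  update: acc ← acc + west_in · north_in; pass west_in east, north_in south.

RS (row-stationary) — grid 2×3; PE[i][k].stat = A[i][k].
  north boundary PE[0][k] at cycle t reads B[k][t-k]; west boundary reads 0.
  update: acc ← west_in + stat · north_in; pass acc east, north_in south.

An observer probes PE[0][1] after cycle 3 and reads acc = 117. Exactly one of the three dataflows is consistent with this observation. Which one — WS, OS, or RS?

dataflow = OS

WS [3×2] PE[0][1] across cycles:
  step 0 · PE0,1: acc=0; fwd→0 fwd↓0
  step 1 · PE0,1: acc=72; fwd→8 fwd↓72
  step 2 · PE0,1: acc=36; fwd→4 fwd↓36
  step 3 · PE0,1: acc=0; fwd→0 fwd↓0
OS [2×2] PE[0][1] across cycles:
  step 0 · PE0,1: acc=0; fwd→0 fwd↓0
  step 1 · PE0,1: acc=72; fwd→8 fwd↓9
  step 2 · PE0,1: acc=114; fwd→6 fwd↓7
  step 3 · PE0,1: acc=117; fwd→1 fwd↓3
RS [2×3] PE[0][1] across cycles:
  step 0 · PE0,1: acc=0; fwd→0 fwd↓0
  step 1 · PE0,1: acc=118; fwd→118 fwd↓9
  step 2 · PE0,1: acc=114; fwd→114 fwd↓7
  step 3 · PE0,1: acc=0; fwd→0 fwd↓0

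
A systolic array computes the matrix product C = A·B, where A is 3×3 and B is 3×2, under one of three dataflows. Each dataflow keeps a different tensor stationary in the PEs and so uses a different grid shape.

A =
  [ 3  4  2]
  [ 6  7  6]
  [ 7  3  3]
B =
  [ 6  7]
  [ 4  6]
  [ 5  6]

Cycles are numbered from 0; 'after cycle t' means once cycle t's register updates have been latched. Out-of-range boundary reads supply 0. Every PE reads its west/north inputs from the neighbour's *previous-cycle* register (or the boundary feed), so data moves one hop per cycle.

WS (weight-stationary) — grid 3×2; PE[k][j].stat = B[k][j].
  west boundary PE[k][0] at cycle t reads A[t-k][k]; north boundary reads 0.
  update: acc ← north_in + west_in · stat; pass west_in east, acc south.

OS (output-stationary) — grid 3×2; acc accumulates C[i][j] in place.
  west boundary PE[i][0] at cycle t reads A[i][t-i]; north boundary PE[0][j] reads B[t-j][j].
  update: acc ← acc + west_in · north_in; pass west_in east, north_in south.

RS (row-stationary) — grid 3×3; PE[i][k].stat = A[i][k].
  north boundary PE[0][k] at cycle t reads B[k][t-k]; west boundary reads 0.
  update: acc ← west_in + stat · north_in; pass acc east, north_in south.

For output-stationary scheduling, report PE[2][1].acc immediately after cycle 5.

PE[2][1].acc = 85

OS 3×2: PE[2][1] cycle-by-cycle (with neighbour feeds):
  cycle 0: PE[1][1] → acc 0, east 0, south 0
  cycle 0: PE[2][0] → acc 0, east 0, south 0
  cycle 0: PE[2][1] → acc 0, east 0, south 0
  cycle 1: PE[1][1] → acc 0, east 0, south 0
  cycle 1: PE[2][0] → acc 0, east 0, south 0
  cycle 1: PE[2][1] → acc 0, east 0, south 0
  cycle 2: PE[1][1] → acc 42, east 6, south 7
  cycle 2: PE[2][0] → acc 42, east 7, south 6
  cycle 2: PE[2][1] → acc 0, east 0, south 0
  cycle 3: PE[1][1] → acc 84, east 7, south 6
  cycle 3: PE[2][0] → acc 54, east 3, south 4
  cycle 3: PE[2][1] → acc 49, east 7, south 7
  cycle 4: PE[1][1] → acc 120, east 6, south 6
  cycle 4: PE[2][0] → acc 69, east 3, south 5
  cycle 4: PE[2][1] → acc 67, east 3, south 6
  cycle 5: PE[1][1] → acc 120, east 0, south 0
  cycle 5: PE[2][0] → acc 69, east 0, south 0
  cycle 5: PE[2][1] → acc 85, east 3, south 6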